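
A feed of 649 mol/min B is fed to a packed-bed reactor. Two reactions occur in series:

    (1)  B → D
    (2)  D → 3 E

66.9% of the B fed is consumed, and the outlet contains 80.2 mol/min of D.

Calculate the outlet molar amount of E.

Conversion of B: B consumed = 1ξ₁ = 0.669 × 649 → ξ₁ = 434.2 mol/min.
D balance: n_D = 0 + 1ξ₁ − 1ξ₂ = 80.2 → ξ₂ = (1·434.2 − 80.2)/1 = 354 mol/min.
Outlet amounts (n = n₀ + Σ ν·ξ):
  B: 649 − 1(434.2) = 214.8
  D: 0 + 1(434.2) − 1(354) = 80.2
  E: 0 + 3(354) = 1062

1060 mol/min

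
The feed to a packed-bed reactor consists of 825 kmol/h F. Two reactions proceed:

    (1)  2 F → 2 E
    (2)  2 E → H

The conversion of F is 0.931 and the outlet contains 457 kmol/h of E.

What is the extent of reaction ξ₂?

Conversion of F: F consumed = 2ξ₁ = 0.931 × 825 → ξ₁ = 384 kmol/h.
E balance: n_E = 0 + 2ξ₁ − 2ξ₂ = 457 → ξ₂ = (2·384 − 457)/2 = 155.5 kmol/h.
Outlet amounts (n = n₀ + Σ ν·ξ):
  F: 825 − 2(384) = 56.92
  E: 0 + 2(384) − 2(155.5) = 457
  H: 0 + 1(155.5) = 155.5

ξ₂ = 156 kmol/h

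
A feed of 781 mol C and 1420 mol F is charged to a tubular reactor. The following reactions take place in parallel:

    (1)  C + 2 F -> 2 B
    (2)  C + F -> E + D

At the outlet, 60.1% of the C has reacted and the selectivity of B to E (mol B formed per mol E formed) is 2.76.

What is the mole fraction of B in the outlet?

Conversion of C: C consumed = 0.601 × 781 = 469.4 mol = 1ξ₁ + 1ξ₂.
Selectivity: 2ξ₁ / (1ξ₂) = 2.76 → ξ₁ = 1.38 ξ₂.
Substitute: (1·1.38 + 1) ξ₂ = 469.4 → ξ₂ = 197.2 mol, ξ₁ = 272.2 mol.
Outlet amounts (n = n₀ + Σ ν·ξ):
  C: 781 − 1(272.2) − 1(197.2) = 311.6
  F: 1420 − 2(272.2) − 1(197.2) = 678.5
  B: 0 + 2(272.2) = 544.3
  E: 0 + 1(197.2) = 197.2
  D: 0 + 1(197.2) = 197.2
Total out = 1929 mol; y_B = 544.3 / 1929 = 0.2822.

0.282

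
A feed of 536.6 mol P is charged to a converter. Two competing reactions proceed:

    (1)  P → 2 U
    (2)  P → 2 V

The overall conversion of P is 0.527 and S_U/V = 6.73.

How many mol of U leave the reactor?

492 mol

Conversion of P: P consumed = 0.527 × 536.6 = 282.8 mol = 1ξ₁ + 1ξ₂.
Selectivity: 2ξ₁ / (2ξ₂) = 6.73 → ξ₁ = 6.73 ξ₂.
Substitute: (1·6.73 + 1) ξ₂ = 282.8 → ξ₂ = 36.58 mol, ξ₁ = 246.2 mol.
Outlet amounts (n = n₀ + Σ ν·ξ):
  P: 536.6 − 1(246.2) − 1(36.58) = 253.8
  U: 0 + 2(246.2) = 492.4
  V: 0 + 2(36.58) = 73.17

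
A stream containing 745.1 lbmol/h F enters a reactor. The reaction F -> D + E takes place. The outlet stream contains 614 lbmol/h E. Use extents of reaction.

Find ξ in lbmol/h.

For E: n = n₀ + 1ξ → 614 = 0 + 1ξ, giving ξ = 614 lbmol/h.
Outlet amounts (n = n₀ + ν ξ):
  F: 745.1 − 1(614) = 131.1
  D: 0 + 1(614) = 614
  E: 0 + 1(614) = 614

ξ = 614 lbmol/h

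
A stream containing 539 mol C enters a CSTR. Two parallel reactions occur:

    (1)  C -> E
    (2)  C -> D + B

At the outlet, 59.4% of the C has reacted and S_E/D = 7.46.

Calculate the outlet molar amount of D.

37.8 mol

Conversion of C: C consumed = 0.594 × 539 = 320.2 mol = 1ξ₁ + 1ξ₂.
Selectivity: 1ξ₁ / (1ξ₂) = 7.46 → ξ₁ = 7.46 ξ₂.
Substitute: (1·7.46 + 1) ξ₂ = 320.2 → ξ₂ = 37.84 mol, ξ₁ = 282.3 mol.
Outlet amounts (n = n₀ + Σ ν·ξ):
  C: 539 − 1(282.3) − 1(37.84) = 218.8
  E: 0 + 1(282.3) = 282.3
  D: 0 + 1(37.84) = 37.84
  B: 0 + 1(37.84) = 37.84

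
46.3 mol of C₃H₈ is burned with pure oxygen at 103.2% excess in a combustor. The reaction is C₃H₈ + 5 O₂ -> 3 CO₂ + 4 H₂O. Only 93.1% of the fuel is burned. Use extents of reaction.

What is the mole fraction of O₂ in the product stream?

Stoichiometric O₂ = 5 × 46.3 = 231.5 mol; O₂ fed = 231.5 × 2.032 = 470.4 mol.
Fuel reacted = 0.931 × 46.3 → ξ = 43.11 mol.
Outlet (n = n₀ + ν ξ):
  C₃H₈: 46.3 − 1(43.11) = 3.195
  O₂: 470.4 − 5(43.11) = 254.9
  CO₂: 0 + 3(43.11) = 129.3
  H₂O: 0 + 4(43.11) = 172.4
Total out = 559.8 mol; y_O₂ = 254.9 / 559.8 = 0.4553.

0.455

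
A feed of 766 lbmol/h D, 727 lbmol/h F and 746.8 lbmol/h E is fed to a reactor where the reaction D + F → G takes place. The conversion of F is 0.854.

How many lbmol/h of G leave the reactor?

F reacted = 0.854 × 727 = 620.9 lbmol/h; ν_F = −1, so ξ = 620.9/1 = 620.9 lbmol/h.
Outlet amounts (n = n₀ + ν ξ):
  D: 766 − 1(620.9) = 145.1
  F: 727 − 1(620.9) = 106.1
  G: 0 + 1(620.9) = 620.9
  E: 746.8 (inert)

621 lbmol/h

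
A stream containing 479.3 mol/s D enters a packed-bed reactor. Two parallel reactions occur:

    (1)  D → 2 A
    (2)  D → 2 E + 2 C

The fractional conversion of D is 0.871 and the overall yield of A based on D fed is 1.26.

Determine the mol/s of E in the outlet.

231 mol/s

Yield of A: 2ξ₁ / 479.3 = 1.26 → ξ₁ = 302 mol/s.
Conversion of D: 1ξ₁ + 1ξ₂ = 0.871 × 479.3 = 417.5 → ξ₂ = 115.5 mol/s.
Outlet amounts (n = n₀ + Σ ν·ξ):
  D: 479.3 − 1(302) − 1(115.5) = 61.83
  A: 0 + 2(302) = 603.9
  E: 0 + 2(115.5) = 231
  C: 0 + 2(115.5) = 231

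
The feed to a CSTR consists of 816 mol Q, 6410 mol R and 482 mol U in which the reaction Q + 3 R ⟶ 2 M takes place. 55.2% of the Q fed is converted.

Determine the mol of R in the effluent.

Q reacted = 0.552 × 816 = 450.4 mol; ν_Q = −1, so ξ = 450.4/1 = 450.4 mol.
Outlet amounts (n = n₀ + ν ξ):
  Q: 816 − 1(450.4) = 365.6
  R: 6410 − 3(450.4) = 5059
  M: 0 + 2(450.4) = 900.9
  U: 482 (inert)

5060 mol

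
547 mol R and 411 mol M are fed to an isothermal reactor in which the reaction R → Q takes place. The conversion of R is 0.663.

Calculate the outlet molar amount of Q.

363 mol

R reacted = 0.663 × 547 = 362.7 mol; ν_R = −1, so ξ = 362.7/1 = 362.7 mol.
Outlet amounts (n = n₀ + ν ξ):
  R: 547 − 1(362.7) = 184.3
  Q: 0 + 1(362.7) = 362.7
  M: 411 (inert)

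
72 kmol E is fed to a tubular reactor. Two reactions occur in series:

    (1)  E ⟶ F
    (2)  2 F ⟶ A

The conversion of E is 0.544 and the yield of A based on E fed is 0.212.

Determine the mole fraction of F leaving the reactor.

0.152

Conversion of E: E consumed = 1ξ₁ = 0.544 × 72 → ξ₁ = 39.17 kmol.
Yield of A: 1ξ₂ / 72 = 0.212 → ξ₂ = 15.26 kmol.
Outlet amounts (n = n₀ + Σ ν·ξ):
  E: 72 − 1(39.17) = 32.83
  F: 0 + 1(39.17) − 2(15.26) = 8.64
  A: 0 + 1(15.26) = 15.26
Total out = 56.74 kmol; y_F = 8.64 / 56.74 = 0.1523.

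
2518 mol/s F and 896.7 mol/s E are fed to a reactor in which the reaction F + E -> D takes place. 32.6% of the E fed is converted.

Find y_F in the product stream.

E reacted = 0.326 × 896.7 = 292.3 mol/s; ν_E = −1, so ξ = 292.3/1 = 292.3 mol/s.
Outlet amounts (n = n₀ + ν ξ):
  F: 2518 − 1(292.3) = 2226
  E: 896.7 − 1(292.3) = 604.4
  D: 0 + 1(292.3) = 292.3
Total out = 3122 mol/s; y_F = 2226 / 3122 = 0.7128.

0.713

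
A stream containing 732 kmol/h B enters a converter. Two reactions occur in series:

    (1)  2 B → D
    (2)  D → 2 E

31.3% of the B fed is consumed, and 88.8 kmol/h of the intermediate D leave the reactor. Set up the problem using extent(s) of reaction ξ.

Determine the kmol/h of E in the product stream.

51.5 kmol/h

Conversion of B: B consumed = 2ξ₁ = 0.313 × 732 → ξ₁ = 114.6 kmol/h.
D balance: n_D = 0 + 1ξ₁ − 1ξ₂ = 88.8 → ξ₂ = (1·114.6 − 88.8)/1 = 25.76 kmol/h.
Outlet amounts (n = n₀ + Σ ν·ξ):
  B: 732 − 2(114.6) = 502.9
  D: 0 + 1(114.6) − 1(25.76) = 88.8
  E: 0 + 2(25.76) = 51.52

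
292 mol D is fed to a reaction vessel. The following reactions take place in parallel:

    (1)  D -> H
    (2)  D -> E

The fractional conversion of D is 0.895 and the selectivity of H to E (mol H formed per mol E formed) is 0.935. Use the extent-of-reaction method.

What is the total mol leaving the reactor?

292 mol

Conversion of D: D consumed = 0.895 × 292 = 261.3 mol = 1ξ₁ + 1ξ₂.
Selectivity: 1ξ₁ / (1ξ₂) = 0.935 → ξ₁ = 0.935 ξ₂.
Substitute: (1·0.935 + 1) ξ₂ = 261.3 → ξ₂ = 135.1 mol, ξ₁ = 126.3 mol.
Outlet amounts (n = n₀ + Σ ν·ξ):
  D: 292 − 1(126.3) − 1(135.1) = 30.66
  H: 0 + 1(126.3) = 126.3
  E: 0 + 1(135.1) = 135.1
Total out = 30.66 + 126.3 + 135.1 = 292 mol.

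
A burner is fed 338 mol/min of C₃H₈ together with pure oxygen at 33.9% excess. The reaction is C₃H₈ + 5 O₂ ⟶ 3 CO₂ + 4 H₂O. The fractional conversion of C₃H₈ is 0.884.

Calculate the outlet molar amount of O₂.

769 mol/min

Stoichiometric O₂ = 5 × 338 = 1690 mol/min; O₂ fed = 1690 × 1.339 = 2263 mol/min.
Fuel reacted = 0.884 × 338 → ξ = 298.8 mol/min.
Outlet (n = n₀ + ν ξ):
  C₃H₈: 338 − 1(298.8) = 39.21
  O₂: 2263 − 5(298.8) = 768.9
  CO₂: 0 + 3(298.8) = 896.4
  H₂O: 0 + 4(298.8) = 1195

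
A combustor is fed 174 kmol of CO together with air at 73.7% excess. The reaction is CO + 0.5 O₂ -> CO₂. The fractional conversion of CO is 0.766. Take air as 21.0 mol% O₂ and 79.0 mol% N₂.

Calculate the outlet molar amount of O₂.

Stoichiometric O₂ = 0.5 × 174 = 87 kmol; O₂ fed = 87 × 1.737 = 151.1 kmol.
N₂ fed = 151.1 × 79/21 = 568.5 kmol.
Fuel reacted = 0.766 × 174 → ξ = 133.3 kmol.
Outlet (n = n₀ + ν ξ):
  CO: 174 − 1(133.3) = 40.72
  O₂: 151.1 − 0.5(133.3) = 84.48
  N₂: 568.5 (inert)
  CO₂: 0 + 1(133.3) = 133.3

84.5 kmol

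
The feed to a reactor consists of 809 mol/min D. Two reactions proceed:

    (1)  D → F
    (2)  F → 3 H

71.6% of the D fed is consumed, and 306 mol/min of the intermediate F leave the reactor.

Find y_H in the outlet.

Conversion of D: D consumed = 1ξ₁ = 0.716 × 809 → ξ₁ = 579.2 mol/min.
F balance: n_F = 0 + 1ξ₁ − 1ξ₂ = 306 → ξ₂ = (1·579.2 − 306)/1 = 273.2 mol/min.
Outlet amounts (n = n₀ + Σ ν·ξ):
  D: 809 − 1(579.2) = 229.8
  F: 0 + 1(579.2) − 1(273.2) = 306
  H: 0 + 3(273.2) = 819.7
Total out = 1355 mol/min; y_H = 819.7 / 1355 = 0.6048.

0.605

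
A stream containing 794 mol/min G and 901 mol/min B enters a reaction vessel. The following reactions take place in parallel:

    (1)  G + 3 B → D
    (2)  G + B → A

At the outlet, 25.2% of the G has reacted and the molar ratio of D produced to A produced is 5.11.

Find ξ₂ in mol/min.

Conversion of G: G consumed = 0.252 × 794 = 200.1 mol/min = 1ξ₁ + 1ξ₂.
Selectivity: 1ξ₁ / (1ξ₂) = 5.11 → ξ₁ = 5.11 ξ₂.
Substitute: (1·5.11 + 1) ξ₂ = 200.1 → ξ₂ = 32.75 mol/min, ξ₁ = 167.3 mol/min.
Outlet amounts (n = n₀ + Σ ν·ξ):
  G: 794 − 1(167.3) − 1(32.75) = 593.9
  B: 901 − 3(167.3) − 1(32.75) = 366.2
  D: 0 + 1(167.3) = 167.3
  A: 0 + 1(32.75) = 32.75

ξ₂ = 32.7 mol/min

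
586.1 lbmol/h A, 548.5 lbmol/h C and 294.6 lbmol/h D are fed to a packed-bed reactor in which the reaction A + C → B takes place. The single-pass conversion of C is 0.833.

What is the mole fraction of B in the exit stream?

C reacted = 0.833 × 548.5 = 456.9 lbmol/h; ν_C = −1, so ξ = 456.9/1 = 456.9 lbmol/h.
Outlet amounts (n = n₀ + ν ξ):
  A: 586.1 − 1(456.9) = 129.2
  C: 548.5 − 1(456.9) = 91.6
  B: 0 + 1(456.9) = 456.9
  D: 294.6 (inert)
Total out = 972.3 lbmol/h; y_B = 456.9 / 972.3 = 0.4699.

0.47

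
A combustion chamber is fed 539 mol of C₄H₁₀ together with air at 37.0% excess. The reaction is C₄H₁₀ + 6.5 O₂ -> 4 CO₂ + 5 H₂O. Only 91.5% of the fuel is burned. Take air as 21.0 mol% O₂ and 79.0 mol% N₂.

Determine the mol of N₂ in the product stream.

Stoichiometric O₂ = 6.5 × 539 = 3504 mol; O₂ fed = 3504 × 1.370 = 4800 mol.
N₂ fed = 4800 × 79/21 = 18060 mol.
Fuel reacted = 0.915 × 539 → ξ = 493.2 mol.
Outlet (n = n₀ + ν ξ):
  C₄H₁₀: 539 − 1(493.2) = 45.81
  O₂: 4800 − 6.5(493.2) = 1594
  N₂: 18060 (inert)
  CO₂: 0 + 4(493.2) = 1973
  H₂O: 0 + 5(493.2) = 2466

18100 mol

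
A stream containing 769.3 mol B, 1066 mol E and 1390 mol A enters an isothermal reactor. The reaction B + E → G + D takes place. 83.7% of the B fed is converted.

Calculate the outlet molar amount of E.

B reacted = 0.837 × 769.3 = 643.9 mol; ν_B = −1, so ξ = 643.9/1 = 643.9 mol.
Outlet amounts (n = n₀ + ν ξ):
  B: 769.3 − 1(643.9) = 125.4
  E: 1066 − 1(643.9) = 422.1
  G: 0 + 1(643.9) = 643.9
  D: 0 + 1(643.9) = 643.9
  A: 1390 (inert)

422 mol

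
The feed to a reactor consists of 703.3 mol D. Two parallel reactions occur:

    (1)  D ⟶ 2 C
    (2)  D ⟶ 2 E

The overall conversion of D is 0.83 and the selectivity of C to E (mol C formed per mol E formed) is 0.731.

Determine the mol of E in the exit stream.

674 mol

Conversion of D: D consumed = 0.83 × 703.3 = 583.7 mol = 1ξ₁ + 1ξ₂.
Selectivity: 2ξ₁ / (2ξ₂) = 0.731 → ξ₁ = 0.731 ξ₂.
Substitute: (1·0.731 + 1) ξ₂ = 583.7 → ξ₂ = 337.2 mol, ξ₁ = 246.5 mol.
Outlet amounts (n = n₀ + Σ ν·ξ):
  D: 703.3 − 1(246.5) − 1(337.2) = 119.6
  C: 0 + 2(246.5) = 493
  E: 0 + 2(337.2) = 674.5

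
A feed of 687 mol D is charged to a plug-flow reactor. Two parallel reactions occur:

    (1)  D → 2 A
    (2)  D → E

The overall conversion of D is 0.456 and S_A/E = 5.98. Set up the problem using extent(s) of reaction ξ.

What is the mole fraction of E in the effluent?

0.0852

Conversion of D: D consumed = 0.456 × 687 = 313.3 mol = 1ξ₁ + 1ξ₂.
Selectivity: 2ξ₁ / (1ξ₂) = 5.98 → ξ₁ = 2.99 ξ₂.
Substitute: (1·2.99 + 1) ξ₂ = 313.3 → ξ₂ = 78.51 mol, ξ₁ = 234.8 mol.
Outlet amounts (n = n₀ + Σ ν·ξ):
  D: 687 − 1(234.8) − 1(78.51) = 373.7
  A: 0 + 2(234.8) = 469.5
  E: 0 + 1(78.51) = 78.51
Total out = 921.8 mol; y_E = 78.51 / 921.8 = 0.08518.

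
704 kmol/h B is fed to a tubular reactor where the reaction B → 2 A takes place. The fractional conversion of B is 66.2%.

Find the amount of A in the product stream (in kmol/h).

932 kmol/h

B reacted = 0.662 × 704 = 466 kmol/h; ν_B = −1, so ξ = 466/1 = 466 kmol/h.
Outlet amounts (n = n₀ + ν ξ):
  B: 704 − 1(466) = 238
  A: 0 + 2(466) = 932.1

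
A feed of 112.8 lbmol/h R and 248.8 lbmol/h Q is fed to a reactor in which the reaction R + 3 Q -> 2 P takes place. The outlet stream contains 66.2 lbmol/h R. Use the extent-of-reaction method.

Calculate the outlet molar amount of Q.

For R: n = n₀ − 1ξ → 66.2 = 112.8 − 1ξ, giving ξ = 46.6 lbmol/h.
Outlet amounts (n = n₀ + ν ξ):
  R: 112.8 − 1(46.6) = 66.2
  Q: 248.8 − 3(46.6) = 109
  P: 0 + 2(46.6) = 93.2

109 lbmol/h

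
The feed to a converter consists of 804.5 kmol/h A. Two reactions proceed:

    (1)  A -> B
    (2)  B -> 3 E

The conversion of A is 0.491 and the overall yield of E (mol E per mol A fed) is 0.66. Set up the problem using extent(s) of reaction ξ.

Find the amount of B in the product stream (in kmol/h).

Conversion of A: A consumed = 1ξ₁ = 0.491 × 804.5 → ξ₁ = 395 kmol/h.
Yield of E: 3ξ₂ / 804.5 = 0.66 → ξ₂ = 177 kmol/h.
Outlet amounts (n = n₀ + Σ ν·ξ):
  A: 804.5 − 1(395) = 409.5
  B: 0 + 1(395) − 1(177) = 218
  E: 0 + 3(177) = 531

218 kmol/h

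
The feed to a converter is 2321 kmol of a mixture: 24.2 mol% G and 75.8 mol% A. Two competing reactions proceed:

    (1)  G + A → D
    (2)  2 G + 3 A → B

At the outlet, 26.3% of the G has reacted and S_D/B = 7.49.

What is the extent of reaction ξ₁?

ξ₁ = 117 kmol

Conversion of G: G consumed = 0.263 × 561.7 = 147.7 kmol = 1ξ₁ + 2ξ₂.
Selectivity: 1ξ₁ / (1ξ₂) = 7.49 → ξ₁ = 7.49 ξ₂.
Substitute: (1·7.49 + 2) ξ₂ = 147.7 → ξ₂ = 15.57 kmol, ξ₁ = 116.6 kmol.
Outlet amounts (n = n₀ + Σ ν·ξ):
  G: 561.7 − 1(116.6) − 2(15.57) = 414
  A: 1759 − 1(116.6) − 3(15.57) = 1596
  D: 0 + 1(116.6) = 116.6
  B: 0 + 1(15.57) = 15.57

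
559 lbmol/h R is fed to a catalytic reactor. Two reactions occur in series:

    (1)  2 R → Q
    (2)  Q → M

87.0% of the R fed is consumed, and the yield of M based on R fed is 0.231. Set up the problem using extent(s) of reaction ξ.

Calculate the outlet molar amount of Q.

114 lbmol/h

Conversion of R: R consumed = 2ξ₁ = 0.87 × 559 → ξ₁ = 243.2 lbmol/h.
Yield of M: 1ξ₂ / 559 = 0.231 → ξ₂ = 129.1 lbmol/h.
Outlet amounts (n = n₀ + Σ ν·ξ):
  R: 559 − 2(243.2) = 72.67
  Q: 0 + 1(243.2) − 1(129.1) = 114
  M: 0 + 1(129.1) = 129.1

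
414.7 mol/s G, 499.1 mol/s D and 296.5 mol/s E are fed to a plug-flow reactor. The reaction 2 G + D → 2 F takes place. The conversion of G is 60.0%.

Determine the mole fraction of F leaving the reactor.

0.229

G reacted = 0.6 × 414.7 = 248.8 mol/s; ν_G = −2, so ξ = 248.8/2 = 124.4 mol/s.
Outlet amounts (n = n₀ + ν ξ):
  G: 414.7 − 2(124.4) = 165.9
  D: 499.1 − 1(124.4) = 374.7
  F: 0 + 2(124.4) = 248.8
  E: 296.5 (inert)
Total out = 1086 mol/s; y_F = 248.8 / 1086 = 0.2291.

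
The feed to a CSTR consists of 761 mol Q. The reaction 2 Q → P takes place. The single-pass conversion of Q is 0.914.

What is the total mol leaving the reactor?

Q reacted = 0.914 × 761 = 695.6 mol; ν_Q = −2, so ξ = 695.6/2 = 347.8 mol.
Outlet amounts (n = n₀ + ν ξ):
  Q: 761 − 2(347.8) = 65.45
  P: 0 + 1(347.8) = 347.8
Total out = 65.45 + 347.8 = 413.2 mol.

413 mol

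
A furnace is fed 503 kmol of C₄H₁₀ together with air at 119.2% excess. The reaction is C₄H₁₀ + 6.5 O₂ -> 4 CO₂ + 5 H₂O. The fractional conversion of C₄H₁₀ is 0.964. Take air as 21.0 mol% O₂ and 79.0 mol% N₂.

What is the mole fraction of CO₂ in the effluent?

0.0549

Stoichiometric O₂ = 6.5 × 503 = 3270 kmol; O₂ fed = 3270 × 2.192 = 7167 kmol.
N₂ fed = 7167 × 79/21 = 26960 kmol.
Fuel reacted = 0.964 × 503 → ξ = 484.9 kmol.
Outlet (n = n₀ + ν ξ):
  C₄H₁₀: 503 − 1(484.9) = 18.11
  O₂: 7167 − 6.5(484.9) = 4015
  N₂: 26960 (inert)
  CO₂: 0 + 4(484.9) = 1940
  H₂O: 0 + 5(484.9) = 2424
Total out = 35360 kmol; y_CO₂ = 1940 / 35360 = 0.05486.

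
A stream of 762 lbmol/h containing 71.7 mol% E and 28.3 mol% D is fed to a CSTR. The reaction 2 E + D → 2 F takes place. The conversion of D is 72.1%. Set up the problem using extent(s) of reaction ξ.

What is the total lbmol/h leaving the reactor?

607 lbmol/h

D reacted = 0.721 × 215.6 = 155.5 lbmol/h; ν_D = −1, so ξ = 155.5/1 = 155.5 lbmol/h.
Outlet amounts (n = n₀ + ν ξ):
  E: 546.4 − 2(155.5) = 235.4
  D: 215.6 − 1(155.5) = 60.17
  F: 0 + 2(155.5) = 311
Total out = 235.4 + 60.17 + 311 = 606.5 lbmol/h.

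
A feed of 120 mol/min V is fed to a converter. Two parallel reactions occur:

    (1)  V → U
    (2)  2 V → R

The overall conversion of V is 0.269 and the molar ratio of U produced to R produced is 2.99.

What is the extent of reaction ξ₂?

ξ₂ = 6.47 mol/min

Conversion of V: V consumed = 0.269 × 120 = 32.28 mol/min = 1ξ₁ + 2ξ₂.
Selectivity: 1ξ₁ / (1ξ₂) = 2.99 → ξ₁ = 2.99 ξ₂.
Substitute: (1·2.99 + 2) ξ₂ = 32.28 → ξ₂ = 6.469 mol/min, ξ₁ = 19.34 mol/min.
Outlet amounts (n = n₀ + Σ ν·ξ):
  V: 120 − 1(19.34) − 2(6.469) = 87.72
  U: 0 + 1(19.34) = 19.34
  R: 0 + 1(6.469) = 6.469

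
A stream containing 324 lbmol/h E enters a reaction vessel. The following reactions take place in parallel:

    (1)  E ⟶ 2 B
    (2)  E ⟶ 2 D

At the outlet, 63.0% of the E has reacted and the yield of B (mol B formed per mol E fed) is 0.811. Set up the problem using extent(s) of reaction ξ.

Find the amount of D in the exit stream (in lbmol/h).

145 lbmol/h

Yield of B: 2ξ₁ / 324 = 0.811 → ξ₁ = 131.4 lbmol/h.
Conversion of E: 1ξ₁ + 1ξ₂ = 0.63 × 324 = 204.1 → ξ₂ = 72.74 lbmol/h.
Outlet amounts (n = n₀ + Σ ν·ξ):
  E: 324 − 1(131.4) − 1(72.74) = 119.9
  B: 0 + 2(131.4) = 262.8
  D: 0 + 2(72.74) = 145.5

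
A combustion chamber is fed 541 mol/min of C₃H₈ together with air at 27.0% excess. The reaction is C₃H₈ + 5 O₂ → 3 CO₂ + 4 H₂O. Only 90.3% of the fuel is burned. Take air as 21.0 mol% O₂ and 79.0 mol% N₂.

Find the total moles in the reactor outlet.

Stoichiometric O₂ = 5 × 541 = 2705 mol/min; O₂ fed = 2705 × 1.270 = 3435 mol/min.
N₂ fed = 3435 × 79/21 = 12920 mol/min.
Fuel reacted = 0.903 × 541 → ξ = 488.5 mol/min.
Outlet (n = n₀ + ν ξ):
  C₃H₈: 541 − 1(488.5) = 52.48
  O₂: 3435 − 5(488.5) = 992.7
  N₂: 12920 (inert)
  CO₂: 0 + 3(488.5) = 1466
  H₂O: 0 + 4(488.5) = 1954
Total out = 52.48 + 992.7 + 12920 + 1466 + 1954 = 17390 mol/min.

17400 mol/min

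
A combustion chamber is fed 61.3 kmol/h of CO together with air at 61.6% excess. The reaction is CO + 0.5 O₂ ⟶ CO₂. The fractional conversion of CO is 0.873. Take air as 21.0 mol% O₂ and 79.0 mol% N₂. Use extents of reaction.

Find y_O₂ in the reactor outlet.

Stoichiometric O₂ = 0.5 × 61.3 = 30.65 kmol/h; O₂ fed = 30.65 × 1.616 = 49.53 kmol/h.
N₂ fed = 49.53 × 79/21 = 186.3 kmol/h.
Fuel reacted = 0.873 × 61.3 → ξ = 53.51 kmol/h.
Outlet (n = n₀ + ν ξ):
  CO: 61.3 − 1(53.51) = 7.785
  O₂: 49.53 − 0.5(53.51) = 22.77
  N₂: 186.3 (inert)
  CO₂: 0 + 1(53.51) = 53.51
Total out = 270.4 kmol/h; y_O₂ = 22.77 / 270.4 = 0.08422.

0.0842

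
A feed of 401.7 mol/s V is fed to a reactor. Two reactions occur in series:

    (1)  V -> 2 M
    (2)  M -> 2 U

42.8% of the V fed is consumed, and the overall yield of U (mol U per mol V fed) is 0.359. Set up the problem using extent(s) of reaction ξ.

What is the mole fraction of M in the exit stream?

Conversion of V: V consumed = 1ξ₁ = 0.428 × 401.7 → ξ₁ = 171.9 mol/s.
Yield of U: 2ξ₂ / 401.7 = 0.359 → ξ₂ = 72.11 mol/s.
Outlet amounts (n = n₀ + Σ ν·ξ):
  V: 401.7 − 1(171.9) = 229.8
  M: 0 + 2(171.9) − 1(72.11) = 271.8
  U: 0 + 2(72.11) = 144.2
Total out = 645.7 mol/s; y_M = 271.8 / 645.7 = 0.4208.

0.421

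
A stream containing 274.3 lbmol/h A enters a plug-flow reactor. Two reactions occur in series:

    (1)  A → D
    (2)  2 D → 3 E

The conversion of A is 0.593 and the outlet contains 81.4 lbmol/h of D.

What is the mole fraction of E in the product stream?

Conversion of A: A consumed = 1ξ₁ = 0.593 × 274.3 → ξ₁ = 162.7 lbmol/h.
D balance: n_D = 0 + 1ξ₁ − 2ξ₂ = 81.4 → ξ₂ = (1·162.7 − 81.4)/2 = 40.63 lbmol/h.
Outlet amounts (n = n₀ + Σ ν·ξ):
  A: 274.3 − 1(162.7) = 111.6
  D: 0 + 1(162.7) − 2(40.63) = 81.4
  E: 0 + 3(40.63) = 121.9
Total out = 314.9 lbmol/h; y_E = 121.9 / 314.9 = 0.387.

0.387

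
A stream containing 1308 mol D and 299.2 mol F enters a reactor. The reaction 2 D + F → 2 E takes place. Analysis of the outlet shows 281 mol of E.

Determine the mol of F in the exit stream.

For E: n = n₀ + 2ξ → 281 = 0 + 2ξ, giving ξ = 140.5 mol.
Outlet amounts (n = n₀ + ν ξ):
  D: 1308 − 2(140.5) = 1027
  F: 299.2 − 1(140.5) = 158.7
  E: 0 + 2(140.5) = 281

159 mol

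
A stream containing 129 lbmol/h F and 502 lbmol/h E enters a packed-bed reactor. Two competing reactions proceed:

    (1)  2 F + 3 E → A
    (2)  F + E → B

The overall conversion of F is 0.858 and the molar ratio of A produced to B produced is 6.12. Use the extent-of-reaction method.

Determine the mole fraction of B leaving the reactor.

Conversion of F: F consumed = 0.858 × 129 = 110.7 lbmol/h = 2ξ₁ + 1ξ₂.
Selectivity: 1ξ₁ / (1ξ₂) = 6.12 → ξ₁ = 6.12 ξ₂.
Substitute: (2·6.12 + 1) ξ₂ = 110.7 → ξ₂ = 8.36 lbmol/h, ξ₁ = 51.16 lbmol/h.
Outlet amounts (n = n₀ + Σ ν·ξ):
  F: 129 − 2(51.16) − 1(8.36) = 18.32
  E: 502 − 3(51.16) − 1(8.36) = 340.2
  A: 0 + 1(51.16) = 51.16
  B: 0 + 1(8.36) = 8.36
Total out = 418 lbmol/h; y_B = 8.36 / 418 = 0.02.

0.02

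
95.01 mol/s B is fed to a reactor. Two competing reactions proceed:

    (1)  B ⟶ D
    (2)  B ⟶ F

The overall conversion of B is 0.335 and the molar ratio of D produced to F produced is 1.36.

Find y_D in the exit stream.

0.193

Conversion of B: B consumed = 0.335 × 95.01 = 31.83 mol/s = 1ξ₁ + 1ξ₂.
Selectivity: 1ξ₁ / (1ξ₂) = 1.36 → ξ₁ = 1.36 ξ₂.
Substitute: (1·1.36 + 1) ξ₂ = 31.83 → ξ₂ = 13.49 mol/s, ξ₁ = 18.34 mol/s.
Outlet amounts (n = n₀ + Σ ν·ξ):
  B: 95.01 − 1(18.34) − 1(13.49) = 63.18
  D: 0 + 1(18.34) = 18.34
  F: 0 + 1(13.49) = 13.49
Total out = 95.01 mol/s; y_D = 18.34 / 95.01 = 0.1931.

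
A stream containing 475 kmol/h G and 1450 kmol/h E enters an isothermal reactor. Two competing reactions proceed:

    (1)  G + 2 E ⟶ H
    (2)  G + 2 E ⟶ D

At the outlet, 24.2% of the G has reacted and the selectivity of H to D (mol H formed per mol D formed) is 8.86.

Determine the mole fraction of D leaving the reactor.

0.00688

Conversion of G: G consumed = 0.242 × 475 = 115 kmol/h = 1ξ₁ + 1ξ₂.
Selectivity: 1ξ₁ / (1ξ₂) = 8.86 → ξ₁ = 8.86 ξ₂.
Substitute: (1·8.86 + 1) ξ₂ = 115 → ξ₂ = 11.66 kmol/h, ξ₁ = 103.3 kmol/h.
Outlet amounts (n = n₀ + Σ ν·ξ):
  G: 475 − 1(103.3) − 1(11.66) = 360.1
  E: 1450 − 2(103.3) − 2(11.66) = 1220
  H: 0 + 1(103.3) = 103.3
  D: 0 + 1(11.66) = 11.66
Total out = 1695 kmol/h; y_D = 11.66 / 1695 = 0.006878.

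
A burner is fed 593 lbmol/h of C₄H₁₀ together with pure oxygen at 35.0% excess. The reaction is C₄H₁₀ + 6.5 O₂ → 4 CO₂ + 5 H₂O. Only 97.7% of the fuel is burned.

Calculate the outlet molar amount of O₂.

Stoichiometric O₂ = 6.5 × 593 = 3854 lbmol/h; O₂ fed = 3854 × 1.350 = 5204 lbmol/h.
Fuel reacted = 0.977 × 593 → ξ = 579.4 lbmol/h.
Outlet (n = n₀ + ν ξ):
  C₄H₁₀: 593 − 1(579.4) = 13.64
  O₂: 5204 − 6.5(579.4) = 1438
  CO₂: 0 + 4(579.4) = 2317
  H₂O: 0 + 5(579.4) = 2897

1440 lbmol/h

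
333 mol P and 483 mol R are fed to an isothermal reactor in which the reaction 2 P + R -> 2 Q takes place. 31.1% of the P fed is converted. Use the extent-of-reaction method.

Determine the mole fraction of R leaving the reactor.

P reacted = 0.311 × 333 = 103.6 mol; ν_P = −2, so ξ = 103.6/2 = 51.78 mol.
Outlet amounts (n = n₀ + ν ξ):
  P: 333 − 2(51.78) = 229.4
  R: 483 − 1(51.78) = 431.2
  Q: 0 + 2(51.78) = 103.6
Total out = 764.2 mol; y_R = 431.2 / 764.2 = 0.5643.

0.564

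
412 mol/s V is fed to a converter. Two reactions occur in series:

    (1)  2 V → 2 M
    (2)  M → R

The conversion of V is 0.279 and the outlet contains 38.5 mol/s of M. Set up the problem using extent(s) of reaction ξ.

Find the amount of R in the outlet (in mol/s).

Conversion of V: V consumed = 2ξ₁ = 0.279 × 412 → ξ₁ = 57.47 mol/s.
M balance: n_M = 0 + 2ξ₁ − 1ξ₂ = 38.5 → ξ₂ = (2·57.47 − 38.5)/1 = 76.45 mol/s.
Outlet amounts (n = n₀ + Σ ν·ξ):
  V: 412 − 2(57.47) = 297.1
  M: 0 + 2(57.47) − 1(76.45) = 38.5
  R: 0 + 1(76.45) = 76.45

76.4 mol/s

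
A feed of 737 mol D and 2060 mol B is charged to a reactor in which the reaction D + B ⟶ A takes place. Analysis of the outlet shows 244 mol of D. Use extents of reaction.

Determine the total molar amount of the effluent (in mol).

2300 mol

For D: n = n₀ − 1ξ → 244 = 737 − 1ξ, giving ξ = 493 mol.
Outlet amounts (n = n₀ + ν ξ):
  D: 737 − 1(493) = 244
  B: 2060 − 1(493) = 1567
  A: 0 + 1(493) = 493
Total out = 244 + 1567 + 493 = 2304 mol.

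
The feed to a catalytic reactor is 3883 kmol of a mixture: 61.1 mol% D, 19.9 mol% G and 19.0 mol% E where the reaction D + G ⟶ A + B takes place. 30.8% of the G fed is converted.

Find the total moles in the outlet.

G reacted = 0.308 × 772.7 = 238 kmol; ν_G = −1, so ξ = 238/1 = 238 kmol.
Outlet amounts (n = n₀ + ν ξ):
  D: 2373 − 1(238) = 2135
  G: 772.7 − 1(238) = 534.7
  A: 0 + 1(238) = 238
  B: 0 + 1(238) = 238
  E: 737.8 (inert)
Total out = 2135 + 534.7 + 238 + 238 + 737.8 = 3883 kmol.

3880 kmol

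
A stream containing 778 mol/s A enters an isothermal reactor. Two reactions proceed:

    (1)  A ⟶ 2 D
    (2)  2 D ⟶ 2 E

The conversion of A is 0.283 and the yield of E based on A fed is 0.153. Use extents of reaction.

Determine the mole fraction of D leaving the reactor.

Conversion of A: A consumed = 1ξ₁ = 0.283 × 778 → ξ₁ = 220.2 mol/s.
Yield of E: 2ξ₂ / 778 = 0.153 → ξ₂ = 59.52 mol/s.
Outlet amounts (n = n₀ + Σ ν·ξ):
  A: 778 − 1(220.2) = 557.8
  D: 0 + 2(220.2) − 2(59.52) = 321.3
  E: 0 + 2(59.52) = 119
Total out = 998.2 mol/s; y_D = 321.3 / 998.2 = 0.3219.

0.322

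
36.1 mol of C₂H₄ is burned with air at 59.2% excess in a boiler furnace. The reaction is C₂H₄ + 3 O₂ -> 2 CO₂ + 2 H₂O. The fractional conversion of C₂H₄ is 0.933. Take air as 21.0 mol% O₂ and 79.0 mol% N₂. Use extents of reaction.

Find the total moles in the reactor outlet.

857 mol

Stoichiometric O₂ = 3 × 36.1 = 108.3 mol; O₂ fed = 108.3 × 1.592 = 172.4 mol.
N₂ fed = 172.4 × 79/21 = 648.6 mol.
Fuel reacted = 0.933 × 36.1 → ξ = 33.68 mol.
Outlet (n = n₀ + ν ξ):
  C₂H₄: 36.1 − 1(33.68) = 2.419
  O₂: 172.4 − 3(33.68) = 71.37
  N₂: 648.6 (inert)
  CO₂: 0 + 2(33.68) = 67.36
  H₂O: 0 + 2(33.68) = 67.36
Total out = 2.419 + 71.37 + 648.6 + 67.36 + 67.36 = 857.1 mol.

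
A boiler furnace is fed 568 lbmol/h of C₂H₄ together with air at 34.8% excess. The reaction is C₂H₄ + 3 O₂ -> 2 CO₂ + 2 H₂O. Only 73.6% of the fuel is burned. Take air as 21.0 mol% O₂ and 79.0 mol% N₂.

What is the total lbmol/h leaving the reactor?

Stoichiometric O₂ = 3 × 568 = 1704 lbmol/h; O₂ fed = 1704 × 1.348 = 2297 lbmol/h.
N₂ fed = 2297 × 79/21 = 8641 lbmol/h.
Fuel reacted = 0.736 × 568 → ξ = 418 lbmol/h.
Outlet (n = n₀ + ν ξ):
  C₂H₄: 568 − 1(418) = 150
  O₂: 2297 − 3(418) = 1043
  N₂: 8641 (inert)
  CO₂: 0 + 2(418) = 836.1
  H₂O: 0 + 2(418) = 836.1
Total out = 150 + 1043 + 8641 + 836.1 + 836.1 = 11510 lbmol/h.

11500 lbmol/h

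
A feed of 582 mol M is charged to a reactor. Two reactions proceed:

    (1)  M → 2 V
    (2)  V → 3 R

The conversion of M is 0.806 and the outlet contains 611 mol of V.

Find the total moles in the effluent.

1710 mol

Conversion of M: M consumed = 1ξ₁ = 0.806 × 582 → ξ₁ = 469.1 mol.
V balance: n_V = 0 + 2ξ₁ − 1ξ₂ = 611 → ξ₂ = (2·469.1 − 611)/1 = 327.2 mol.
Outlet amounts (n = n₀ + Σ ν·ξ):
  M: 582 − 1(469.1) = 112.9
  V: 0 + 2(469.1) − 1(327.2) = 611
  R: 0 + 3(327.2) = 981.6
Total out = 112.9 + 611 + 981.6 = 1705 mol.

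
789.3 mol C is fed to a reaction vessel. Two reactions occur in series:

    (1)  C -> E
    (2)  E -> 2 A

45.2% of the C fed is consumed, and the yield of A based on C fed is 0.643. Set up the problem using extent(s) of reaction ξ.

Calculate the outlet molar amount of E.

Conversion of C: C consumed = 1ξ₁ = 0.452 × 789.3 → ξ₁ = 356.8 mol.
Yield of A: 2ξ₂ / 789.3 = 0.643 → ξ₂ = 253.8 mol.
Outlet amounts (n = n₀ + Σ ν·ξ):
  C: 789.3 − 1(356.8) = 432.5
  E: 0 + 1(356.8) − 1(253.8) = 103
  A: 0 + 2(253.8) = 507.5

103 mol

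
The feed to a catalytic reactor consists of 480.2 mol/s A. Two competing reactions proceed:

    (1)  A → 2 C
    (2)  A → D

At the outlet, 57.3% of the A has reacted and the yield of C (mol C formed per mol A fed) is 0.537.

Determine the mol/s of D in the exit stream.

Yield of C: 2ξ₁ / 480.2 = 0.537 → ξ₁ = 128.9 mol/s.
Conversion of A: 1ξ₁ + 1ξ₂ = 0.573 × 480.2 = 275.2 → ξ₂ = 146.2 mol/s.
Outlet amounts (n = n₀ + Σ ν·ξ):
  A: 480.2 − 1(128.9) − 1(146.2) = 205
  C: 0 + 2(128.9) = 257.9
  D: 0 + 1(146.2) = 146.2

146 mol/s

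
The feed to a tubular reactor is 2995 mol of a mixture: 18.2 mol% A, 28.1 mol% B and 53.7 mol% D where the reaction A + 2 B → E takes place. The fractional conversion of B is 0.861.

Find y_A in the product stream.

B reacted = 0.861 × 841.6 = 724.6 mol; ν_B = −2, so ξ = 724.6/2 = 362.3 mol.
Outlet amounts (n = n₀ + ν ξ):
  A: 545.1 − 1(362.3) = 182.8
  B: 841.6 − 2(362.3) = 117
  E: 0 + 1(362.3) = 362.3
  D: 1608 (inert)
Total out = 2270 mol; y_A = 182.8 / 2270 = 0.08051.

0.0805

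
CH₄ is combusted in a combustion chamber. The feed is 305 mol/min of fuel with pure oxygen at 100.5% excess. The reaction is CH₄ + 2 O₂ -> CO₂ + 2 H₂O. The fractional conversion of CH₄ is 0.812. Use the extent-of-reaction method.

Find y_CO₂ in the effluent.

Stoichiometric O₂ = 2 × 305 = 610 mol/min; O₂ fed = 610 × 2.005 = 1223 mol/min.
Fuel reacted = 0.812 × 305 → ξ = 247.7 mol/min.
Outlet (n = n₀ + ν ξ):
  CH₄: 305 − 1(247.7) = 57.34
  O₂: 1223 − 2(247.7) = 727.7
  CO₂: 0 + 1(247.7) = 247.7
  H₂O: 0 + 2(247.7) = 495.3
Total out = 1528 mol/min; y_CO₂ = 247.7 / 1528 = 0.1621.

0.162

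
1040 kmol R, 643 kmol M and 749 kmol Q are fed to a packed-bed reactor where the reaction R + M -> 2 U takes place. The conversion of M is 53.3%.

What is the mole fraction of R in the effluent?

0.287

M reacted = 0.533 × 643 = 342.7 kmol; ν_M = −1, so ξ = 342.7/1 = 342.7 kmol.
Outlet amounts (n = n₀ + ν ξ):
  R: 1040 − 1(342.7) = 697.3
  M: 643 − 1(342.7) = 300.3
  U: 0 + 2(342.7) = 685.4
  Q: 749 (inert)
Total out = 2432 kmol; y_R = 697.3 / 2432 = 0.2867.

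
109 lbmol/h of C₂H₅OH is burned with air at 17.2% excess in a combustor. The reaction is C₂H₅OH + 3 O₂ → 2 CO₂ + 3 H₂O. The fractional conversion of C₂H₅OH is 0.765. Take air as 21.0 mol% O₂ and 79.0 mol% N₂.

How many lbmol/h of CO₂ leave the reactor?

Stoichiometric O₂ = 3 × 109 = 327 lbmol/h; O₂ fed = 327 × 1.172 = 383.2 lbmol/h.
N₂ fed = 383.2 × 79/21 = 1442 lbmol/h.
Fuel reacted = 0.765 × 109 → ξ = 83.39 lbmol/h.
Outlet (n = n₀ + ν ξ):
  C₂H₅OH: 109 − 1(83.39) = 25.61
  O₂: 383.2 − 3(83.39) = 133.1
  N₂: 1442 (inert)
  CO₂: 0 + 2(83.39) = 166.8
  H₂O: 0 + 3(83.39) = 250.2

167 lbmol/h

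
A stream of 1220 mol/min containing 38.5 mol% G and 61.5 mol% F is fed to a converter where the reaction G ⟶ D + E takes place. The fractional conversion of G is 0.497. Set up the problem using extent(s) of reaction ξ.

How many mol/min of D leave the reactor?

G reacted = 0.497 × 469.7 = 233.4 mol/min; ν_G = −1, so ξ = 233.4/1 = 233.4 mol/min.
Outlet amounts (n = n₀ + ν ξ):
  G: 469.7 − 1(233.4) = 236.3
  D: 0 + 1(233.4) = 233.4
  E: 0 + 1(233.4) = 233.4
  F: 750.3 (inert)

233 mol/min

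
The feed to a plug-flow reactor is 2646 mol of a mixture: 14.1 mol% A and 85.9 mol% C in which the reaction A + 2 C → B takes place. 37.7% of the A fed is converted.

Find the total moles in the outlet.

2360 mol

A reacted = 0.377 × 373.1 = 140.7 mol; ν_A = −1, so ξ = 140.7/1 = 140.7 mol.
Outlet amounts (n = n₀ + ν ξ):
  A: 373.1 − 1(140.7) = 232.4
  C: 2273 − 2(140.7) = 1992
  B: 0 + 1(140.7) = 140.7
Total out = 232.4 + 1992 + 140.7 = 2365 mol.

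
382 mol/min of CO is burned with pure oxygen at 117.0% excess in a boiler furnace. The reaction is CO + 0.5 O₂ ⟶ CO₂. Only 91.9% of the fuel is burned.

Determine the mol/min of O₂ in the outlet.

239 mol/min

Stoichiometric O₂ = 0.5 × 382 = 191 mol/min; O₂ fed = 191 × 2.170 = 414.5 mol/min.
Fuel reacted = 0.919 × 382 → ξ = 351.1 mol/min.
Outlet (n = n₀ + ν ξ):
  CO: 382 − 1(351.1) = 30.94
  O₂: 414.5 − 0.5(351.1) = 238.9
  CO₂: 0 + 1(351.1) = 351.1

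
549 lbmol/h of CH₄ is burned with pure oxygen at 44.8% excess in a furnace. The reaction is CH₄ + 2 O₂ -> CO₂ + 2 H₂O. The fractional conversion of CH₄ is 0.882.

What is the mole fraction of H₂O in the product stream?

0.453

Stoichiometric O₂ = 2 × 549 = 1098 lbmol/h; O₂ fed = 1098 × 1.448 = 1590 lbmol/h.
Fuel reacted = 0.882 × 549 → ξ = 484.2 lbmol/h.
Outlet (n = n₀ + ν ξ):
  CH₄: 549 − 1(484.2) = 64.78
  O₂: 1590 − 2(484.2) = 621.5
  CO₂: 0 + 1(484.2) = 484.2
  H₂O: 0 + 2(484.2) = 968.4
Total out = 2139 lbmol/h; y_H₂O = 968.4 / 2139 = 0.4528.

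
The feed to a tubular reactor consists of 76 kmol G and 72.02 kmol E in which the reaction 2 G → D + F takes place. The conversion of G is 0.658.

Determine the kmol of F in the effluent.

G reacted = 0.658 × 76 = 50.01 kmol; ν_G = −2, so ξ = 50.01/2 = 25 kmol.
Outlet amounts (n = n₀ + ν ξ):
  G: 76 − 2(25) = 25.99
  D: 0 + 1(25) = 25
  F: 0 + 1(25) = 25
  E: 72.02 (inert)

25 kmol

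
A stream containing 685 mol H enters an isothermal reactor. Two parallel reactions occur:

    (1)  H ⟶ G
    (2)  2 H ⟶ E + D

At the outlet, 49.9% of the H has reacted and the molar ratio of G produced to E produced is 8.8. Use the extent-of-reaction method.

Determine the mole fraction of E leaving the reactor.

0.0462

Conversion of H: H consumed = 0.499 × 685 = 341.8 mol = 1ξ₁ + 2ξ₂.
Selectivity: 1ξ₁ / (1ξ₂) = 8.8 → ξ₁ = 8.8 ξ₂.
Substitute: (1·8.8 + 2) ξ₂ = 341.8 → ξ₂ = 31.65 mol, ξ₁ = 278.5 mol.
Outlet amounts (n = n₀ + Σ ν·ξ):
  H: 685 − 1(278.5) − 2(31.65) = 343.2
  G: 0 + 1(278.5) = 278.5
  E: 0 + 1(31.65) = 31.65
  D: 0 + 1(31.65) = 31.65
Total out = 685 mol; y_E = 31.65 / 685 = 0.0462.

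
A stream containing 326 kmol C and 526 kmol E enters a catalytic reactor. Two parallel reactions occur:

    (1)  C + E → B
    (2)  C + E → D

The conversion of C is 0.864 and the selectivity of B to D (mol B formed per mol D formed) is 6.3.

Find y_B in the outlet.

0.426

Conversion of C: C consumed = 0.864 × 326 = 281.7 kmol = 1ξ₁ + 1ξ₂.
Selectivity: 1ξ₁ / (1ξ₂) = 6.3 → ξ₁ = 6.3 ξ₂.
Substitute: (1·6.3 + 1) ξ₂ = 281.7 → ξ₂ = 38.58 kmol, ξ₁ = 243.1 kmol.
Outlet amounts (n = n₀ + Σ ν·ξ):
  C: 326 − 1(243.1) − 1(38.58) = 44.34
  E: 526 − 1(243.1) − 1(38.58) = 244.3
  B: 0 + 1(243.1) = 243.1
  D: 0 + 1(38.58) = 38.58
Total out = 570.3 kmol; y_B = 243.1 / 570.3 = 0.4262.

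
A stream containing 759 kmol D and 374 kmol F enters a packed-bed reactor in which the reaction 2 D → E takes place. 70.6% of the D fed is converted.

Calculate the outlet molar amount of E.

D reacted = 0.706 × 759 = 535.9 kmol; ν_D = −2, so ξ = 535.9/2 = 267.9 kmol.
Outlet amounts (n = n₀ + ν ξ):
  D: 759 − 2(267.9) = 223.1
  E: 0 + 1(267.9) = 267.9
  F: 374 (inert)

268 kmol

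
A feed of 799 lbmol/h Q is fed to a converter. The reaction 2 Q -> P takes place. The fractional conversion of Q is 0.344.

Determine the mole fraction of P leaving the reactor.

Q reacted = 0.344 × 799 = 274.9 lbmol/h; ν_Q = −2, so ξ = 274.9/2 = 137.4 lbmol/h.
Outlet amounts (n = n₀ + ν ξ):
  Q: 799 − 2(137.4) = 524.1
  P: 0 + 1(137.4) = 137.4
Total out = 661.6 lbmol/h; y_P = 137.4 / 661.6 = 0.2077.

0.208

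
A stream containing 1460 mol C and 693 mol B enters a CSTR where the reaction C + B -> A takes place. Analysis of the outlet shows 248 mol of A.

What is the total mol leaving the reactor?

1900 mol

For A: n = n₀ + 1ξ → 248 = 0 + 1ξ, giving ξ = 248 mol.
Outlet amounts (n = n₀ + ν ξ):
  C: 1460 − 1(248) = 1212
  B: 693 − 1(248) = 445
  A: 0 + 1(248) = 248
Total out = 1212 + 445 + 248 = 1905 mol.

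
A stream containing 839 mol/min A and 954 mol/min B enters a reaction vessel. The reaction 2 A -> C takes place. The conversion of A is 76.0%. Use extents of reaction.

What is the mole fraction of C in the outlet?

0.216

A reacted = 0.76 × 839 = 637.6 mol/min; ν_A = −2, so ξ = 637.6/2 = 318.8 mol/min.
Outlet amounts (n = n₀ + ν ξ):
  A: 839 − 2(318.8) = 201.4
  C: 0 + 1(318.8) = 318.8
  B: 954 (inert)
Total out = 1474 mol/min; y_C = 318.8 / 1474 = 0.2163.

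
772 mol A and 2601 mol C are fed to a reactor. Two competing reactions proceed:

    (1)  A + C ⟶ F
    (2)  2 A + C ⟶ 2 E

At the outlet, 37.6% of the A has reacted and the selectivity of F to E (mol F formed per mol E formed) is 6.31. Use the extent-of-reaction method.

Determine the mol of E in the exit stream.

39.7 mol

Conversion of A: A consumed = 0.376 × 772 = 290.3 mol = 1ξ₁ + 2ξ₂.
Selectivity: 1ξ₁ / (2ξ₂) = 6.31 → ξ₁ = 12.62 ξ₂.
Substitute: (1·12.62 + 2) ξ₂ = 290.3 → ξ₂ = 19.85 mol, ξ₁ = 250.6 mol.
Outlet amounts (n = n₀ + Σ ν·ξ):
  A: 772 − 1(250.6) − 2(19.85) = 481.7
  C: 2601 − 1(250.6) − 1(19.85) = 2331
  F: 0 + 1(250.6) = 250.6
  E: 0 + 2(19.85) = 39.71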